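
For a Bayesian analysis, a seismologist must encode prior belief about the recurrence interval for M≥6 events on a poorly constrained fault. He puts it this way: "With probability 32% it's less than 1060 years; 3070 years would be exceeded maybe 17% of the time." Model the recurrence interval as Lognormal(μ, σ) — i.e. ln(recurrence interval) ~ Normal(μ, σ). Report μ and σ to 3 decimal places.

μ ≈ 7.316, σ ≈ 0.748

If T ~ Lognormal(μ,σ) then ln T ~ Normal(μ,σ), so the p-quantile of ln T is μ + z_p·σ.
ln(1060) = 6.966 and ln(3070) = 8.029; z_{0.32} = -0.4677, z_{0.83} = 0.9542.
σ = (8.029 − 6.966)/(0.9542 − (-0.4677)) = 0.748.
μ = 6.966 − (-0.4677)·0.748 = 7.316.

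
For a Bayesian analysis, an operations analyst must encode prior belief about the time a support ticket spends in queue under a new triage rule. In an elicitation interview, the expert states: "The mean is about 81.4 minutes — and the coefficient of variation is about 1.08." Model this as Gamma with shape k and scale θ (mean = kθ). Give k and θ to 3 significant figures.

k ≈ 0.857, θ ≈ 94.9

For Gamma(k, scale θ): mean = kθ, variance = kθ², so CV = 1/√k.
CV = 1.08, hence k = 1/CV² = 0.857.
Then θ = mean/k = 81.4/0.857 = 94.9.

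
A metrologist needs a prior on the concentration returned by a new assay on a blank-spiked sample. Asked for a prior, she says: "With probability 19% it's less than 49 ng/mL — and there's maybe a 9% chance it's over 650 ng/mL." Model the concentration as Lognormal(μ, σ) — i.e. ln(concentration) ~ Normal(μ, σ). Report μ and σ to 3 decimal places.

If T ~ Lognormal(μ,σ) then ln T ~ Normal(μ,σ), so the p-quantile of ln T is μ + z_p·σ.
ln(49) = 3.892 and ln(650) = 6.477; z_{0.19} = -0.8779, z_{0.91} = 1.341.
σ = (6.477 − 3.892)/(1.341 − (-0.8779)) = 1.165.
μ = 3.892 − (-0.8779)·1.165 = 4.915.

μ ≈ 4.915, σ ≈ 1.165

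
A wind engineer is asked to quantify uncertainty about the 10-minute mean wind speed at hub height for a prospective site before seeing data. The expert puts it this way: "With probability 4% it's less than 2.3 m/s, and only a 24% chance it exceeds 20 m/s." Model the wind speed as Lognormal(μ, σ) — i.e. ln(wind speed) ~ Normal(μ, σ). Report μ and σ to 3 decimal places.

If T ~ Lognormal(μ,σ) then ln T ~ Normal(μ,σ), so the p-quantile of ln T is μ + z_p·σ.
ln(2.3) = 0.8329 and ln(20) = 2.996; z_{0.04} = -1.751, z_{0.76} = 0.7063.
σ = (2.996 − 0.8329)/(0.7063 − (-1.751)) = 0.880.
μ = 0.8329 − (-1.751)·0.880 = 2.374.

μ ≈ 2.374, σ ≈ 0.880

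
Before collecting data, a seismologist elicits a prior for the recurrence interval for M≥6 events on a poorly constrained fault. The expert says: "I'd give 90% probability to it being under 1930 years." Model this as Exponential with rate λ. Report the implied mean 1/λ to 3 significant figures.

P(T < 1930.0) = 1 − e^(−λ·1930.0) = 0.9, so λ = −ln(1−0.9)/1930.0 = −ln(0.1)/1930.0 = 0.00119.
Mean = 1/λ = 838 years.

mean ≈ 838 years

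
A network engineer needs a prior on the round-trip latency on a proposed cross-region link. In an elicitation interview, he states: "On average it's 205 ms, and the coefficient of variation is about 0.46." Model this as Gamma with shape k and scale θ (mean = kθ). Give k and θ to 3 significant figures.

k ≈ 4.73, θ ≈ 43.4

For Gamma(k, scale θ): mean = kθ, variance = kθ², so CV = 1/√k.
CV = 0.46, hence k = 1/CV² = 4.73.
Then θ = mean/k = 205/4.73 = 43.4.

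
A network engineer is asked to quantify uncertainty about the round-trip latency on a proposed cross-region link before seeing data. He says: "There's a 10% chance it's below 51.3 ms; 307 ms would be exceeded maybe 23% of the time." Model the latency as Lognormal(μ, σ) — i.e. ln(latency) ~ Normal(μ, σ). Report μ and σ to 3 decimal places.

If T ~ Lognormal(μ,σ) then ln T ~ Normal(μ,σ), so the p-quantile of ln T is μ + z_p·σ.
ln(51.3) = 3.938 and ln(307) = 5.727; z_{0.1} = -1.282, z_{0.77} = 0.7388.
σ = (5.727 − 3.938)/(0.7388 − (-1.282)) = 0.886.
μ = 3.938 − (-1.282)·0.886 = 5.073.

μ ≈ 5.073, σ ≈ 0.886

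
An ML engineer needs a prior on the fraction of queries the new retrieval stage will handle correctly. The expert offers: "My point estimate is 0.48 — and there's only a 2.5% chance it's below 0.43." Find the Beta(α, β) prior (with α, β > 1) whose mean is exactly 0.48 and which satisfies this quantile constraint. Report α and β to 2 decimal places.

With mean 0.48 fixed, write α = 0.48s, β = 0.52s where s = α+β.
Need P(θ < 0.43) = 0.025 under Beta(0.48s, 0.52s). Normal approximation: (q−m)/√(m(1−m)/s) ≈ z_{0.025} = -1.96, so s ≈ 0.48·0.52·(-1.96)²/(0.43−0.48)² = 383.5.
At s = 383.5: P(θ<0.43) ≈ 0.025. Adjusting to match 0.025 gives s ≈ 380.58.
So α = 0.48·380.58 ≈ 182.68, β = 0.52·380.58 ≈ 197.90.

α ≈ 182.68, β ≈ 197.90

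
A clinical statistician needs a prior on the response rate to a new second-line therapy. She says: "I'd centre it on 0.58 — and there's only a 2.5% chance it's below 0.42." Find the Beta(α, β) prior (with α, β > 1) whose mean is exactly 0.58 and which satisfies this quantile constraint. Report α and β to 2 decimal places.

α ≈ 21.47, β ≈ 15.55

With mean 0.58 fixed, write α = 0.58s, β = 0.42s where s = α+β.
Need P(θ < 0.42) = 0.025 under Beta(0.58s, 0.42s). Normal approximation: (q−m)/√(m(1−m)/s) ≈ z_{0.025} = -1.96, so s ≈ 0.58·0.42·(-1.96)²/(0.42−0.58)² = 36.6.
At s = 36.6: P(θ<0.42) ≈ 0.026. Adjusting to match 0.025 gives s ≈ 37.02.
So α = 0.58·37.02 ≈ 21.47, β = 0.42·37.02 ≈ 15.55.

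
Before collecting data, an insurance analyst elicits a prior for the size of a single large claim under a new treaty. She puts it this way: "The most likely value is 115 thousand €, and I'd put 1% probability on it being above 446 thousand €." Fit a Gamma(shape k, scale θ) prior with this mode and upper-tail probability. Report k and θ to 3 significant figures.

k ≈ 3.29, θ ≈ 50.1

Gamma(k,θ) with k>1 has mode (k−1)θ, so θ = 115/(k−1).
Need P(X < 446) = 0.99 with θ tied to k this way. Start at k = 2, θ = 115: P(X<446) ≈ 0.899.
Too low — raise k to concentrate. Iterating converges to k ≈ 3.29.
Then θ = 115/(3.29−1) ≈ 50.1.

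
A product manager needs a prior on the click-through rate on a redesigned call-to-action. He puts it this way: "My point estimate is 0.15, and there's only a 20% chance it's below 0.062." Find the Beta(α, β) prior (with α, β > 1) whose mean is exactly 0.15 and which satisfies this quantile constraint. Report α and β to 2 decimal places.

With mean 0.15 fixed, write α = 0.15s, β = 0.85s where s = α+β.
Need P(θ < 0.062) = 0.2 under Beta(0.15s, 0.85s). Normal approximation: (q−m)/√(m(1−m)/s) ≈ z_{0.2} = -0.842, so s ≈ 0.15·0.85·(-0.842)²/(0.062−0.15)² = 11.7.
At s = 11.7: P(θ<0.062) ≈ 0.199. Adjusting to match 0.2 gives s ≈ 11.63.
So α = 0.15·11.63 ≈ 1.74, β = 0.85·11.63 ≈ 9.88.

α ≈ 1.74, β ≈ 9.88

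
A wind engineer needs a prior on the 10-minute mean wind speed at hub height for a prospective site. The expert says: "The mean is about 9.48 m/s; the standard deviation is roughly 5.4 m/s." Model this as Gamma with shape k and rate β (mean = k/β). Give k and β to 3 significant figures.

k ≈ 3.08, β ≈ 0.325

For Gamma(k, rate β): mean = k/β, variance = k/β², so CV = 1/√k.
CV = SD/mean = 5.4/9.48 = 0.5696, hence k = 1/CV² = 3.08.
Then β = k/mean = 3.08/9.48 = 0.325.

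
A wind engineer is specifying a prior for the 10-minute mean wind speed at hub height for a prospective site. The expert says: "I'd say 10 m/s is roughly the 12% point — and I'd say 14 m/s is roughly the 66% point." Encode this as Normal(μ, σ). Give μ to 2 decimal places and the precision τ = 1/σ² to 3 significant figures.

The p-quantile of Normal(μ,σ) is μ + z_p·σ, with z_{0.12} = -1.175 and z_{0.66} = 0.4125.
Eliminate σ: μ = (z₂·x₁ − z₁·x₂)/(z₂ − z₁) = (0.4125·10 − (-1.175)·14)/1.587 = 12.96.
Then σ = (x₂ − x₁)/(z₂ − z₁) = (14 − 10)/1.587 = 2.52.
Precision τ = 1/σ² = 1/2.52² = 0.157.

μ = 12.96, τ = 0.157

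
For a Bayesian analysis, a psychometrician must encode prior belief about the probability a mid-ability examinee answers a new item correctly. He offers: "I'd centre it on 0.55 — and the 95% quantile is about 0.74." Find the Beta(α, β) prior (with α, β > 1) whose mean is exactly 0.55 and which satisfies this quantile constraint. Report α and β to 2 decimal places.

α ≈ 9.34, β ≈ 7.64

With mean 0.55 fixed, write α = 0.55s, β = 0.45s where s = α+β.
Need P(θ < 0.74) = 0.95 under Beta(0.55s, 0.45s). Normal approximation: (q−m)/√(m(1−m)/s) ≈ z_{0.95} = 1.64, so s ≈ 0.55·0.45·(1.64)²/(0.74−0.55)² = 18.5.
At s = 18.5: P(θ<0.74) ≈ 0.958. Adjusting to match 0.95 gives s ≈ 16.98.
So α = 0.55·16.98 ≈ 9.34, β = 0.45·16.98 ≈ 7.64.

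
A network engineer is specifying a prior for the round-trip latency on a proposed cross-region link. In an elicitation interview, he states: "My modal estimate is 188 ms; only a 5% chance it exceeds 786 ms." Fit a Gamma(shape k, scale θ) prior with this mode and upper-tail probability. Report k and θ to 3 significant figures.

k ≈ 2.22, θ ≈ 154

Gamma(k,θ) with k>1 has mode (k−1)θ, so θ = 188/(k−1).
Need P(X < 786) = 0.95 with θ tied to k this way. Start at k = 2, θ = 188: P(X<786) ≈ 0.921.
Too low — raise k to concentrate. Iterating converges to k ≈ 2.22.
Then θ = 188/(2.22−1) ≈ 154.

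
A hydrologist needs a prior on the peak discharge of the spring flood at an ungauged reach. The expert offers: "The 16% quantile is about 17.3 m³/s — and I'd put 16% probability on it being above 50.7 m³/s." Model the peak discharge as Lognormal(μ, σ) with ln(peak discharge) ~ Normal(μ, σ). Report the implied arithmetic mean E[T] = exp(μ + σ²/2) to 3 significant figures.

E[T] ≈ 34.3 m³/s

If T ~ Lognormal(μ,σ) then ln T ~ Normal(μ,σ), so the p-quantile of ln T is μ + z_p·σ.
ln(17.3) = 2.851 and ln(50.7) = 3.926; z_{0.16} = -0.9945, z_{0.84} = 0.9945.
σ = (3.926 − 2.851)/(0.9945 − (-0.9945)) = 0.541.
μ = 2.851 − (-0.9945)·0.541 = 3.388.
E[T] = exp(μ + σ²/2) = exp(3.388 + 0.1461) = 34.3 m³/s.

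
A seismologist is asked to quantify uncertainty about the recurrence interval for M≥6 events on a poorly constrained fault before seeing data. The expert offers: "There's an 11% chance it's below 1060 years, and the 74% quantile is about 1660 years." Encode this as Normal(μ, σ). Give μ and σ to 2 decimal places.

μ = 1453.57, σ = 320.88

The p-quantile of Normal(μ,σ) is μ + z_p·σ, with z_{0.11} = -1.227 and z_{0.74} = 0.6433.
Eliminate σ: μ = (z₂·x₁ − z₁·x₂)/(z₂ − z₁) = (0.6433·1060 − (-1.227)·1660)/1.87 = 1453.57.
Then σ = (x₂ − x₁)/(z₂ − z₁) = (1660 − 1060)/1.87 = 320.88.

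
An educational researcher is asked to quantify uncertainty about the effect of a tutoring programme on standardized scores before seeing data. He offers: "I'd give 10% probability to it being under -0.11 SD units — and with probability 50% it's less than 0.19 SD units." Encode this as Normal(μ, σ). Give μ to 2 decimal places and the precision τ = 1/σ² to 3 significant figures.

μ = 0.19, τ = 18.2

For Normal(μ,σ), the p-quantile is μ + z_p·σ. Here z_{0.1} = -1.282, z_{0.5} = 0.
So -0.11 = μ − 1.282σ and 0.19 = μ + 0σ.
Subtracting: σ = (0.19 − -0.11)/(0 − (-1.282)) = 0.23.
Then μ = -0.11 − (-1.282)·0.23 = 0.19.
Precision τ = 1/σ² = 1/0.2341² = 18.2.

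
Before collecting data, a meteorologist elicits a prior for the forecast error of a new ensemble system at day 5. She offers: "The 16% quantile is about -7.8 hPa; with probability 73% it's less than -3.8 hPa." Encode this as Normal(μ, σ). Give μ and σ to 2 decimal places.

For Normal(μ,σ), the p-quantile is μ + z_p·σ. Here z_{0.16} = -0.9945, z_{0.73} = 0.6128.
So -7.8 = μ − 0.9945σ and -3.8 = μ + 0.6128σ.
Subtracting: σ = (-3.8 − -7.8)/(0.6128 − (-0.9945)) = 2.49.
Then μ = -7.8 − (-0.9945)·2.49 = -5.33.

μ = -5.33, σ = 2.49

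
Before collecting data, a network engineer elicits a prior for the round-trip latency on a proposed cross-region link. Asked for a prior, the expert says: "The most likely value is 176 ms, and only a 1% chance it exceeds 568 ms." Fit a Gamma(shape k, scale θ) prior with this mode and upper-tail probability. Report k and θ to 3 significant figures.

Gamma(k,θ) with k>1 has mode (k−1)θ, so θ = 176/(k−1).
Need P(X < 568) = 0.99 with θ tied to k this way. Start at k = 2, θ = 176: P(X<568) ≈ 0.832.
Too low — raise k to concentrate. Iterating converges to k ≈ 4.22.
Then θ = 176/(4.22−1) ≈ 54.6.

k ≈ 4.22, θ ≈ 54.6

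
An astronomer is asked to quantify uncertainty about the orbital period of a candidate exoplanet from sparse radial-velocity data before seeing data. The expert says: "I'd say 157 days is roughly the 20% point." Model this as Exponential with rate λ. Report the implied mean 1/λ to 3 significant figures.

P(T < 157.0) = 1 − e^(−λ·157.0) = 0.2, so λ = −ln(1−0.2)/157.0 = −ln(0.8)/157.0 = 0.00142.
Mean = 1/λ = 704 days.

mean ≈ 704 days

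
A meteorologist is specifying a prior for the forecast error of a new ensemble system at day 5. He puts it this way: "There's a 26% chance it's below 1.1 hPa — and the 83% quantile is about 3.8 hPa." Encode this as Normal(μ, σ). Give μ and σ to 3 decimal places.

The p-quantile of Normal(μ,σ) is μ + z_p·σ, with z_{0.26} = -0.6433 and z_{0.83} = 0.9542.
Eliminate σ: μ = (z₂·x₁ − z₁·x₂)/(z₂ − z₁) = (0.9542·1.1 − (-0.6433)·3.8)/1.598 = 2.187.
Then σ = (x₂ − x₁)/(z₂ − z₁) = (3.8 − 1.1)/1.598 = 1.690.

μ = 2.187, σ = 1.690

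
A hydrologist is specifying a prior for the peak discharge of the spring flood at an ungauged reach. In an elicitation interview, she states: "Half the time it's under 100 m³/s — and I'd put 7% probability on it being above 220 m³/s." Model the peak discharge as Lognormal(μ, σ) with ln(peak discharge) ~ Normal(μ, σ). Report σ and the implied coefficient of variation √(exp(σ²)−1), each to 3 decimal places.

σ ≈ 0.534, CV ≈ 0.575

If T ~ Lognormal(μ,σ) then ln T ~ Normal(μ,σ), so the p-quantile of ln T is μ + z_p·σ.
ln(100) = 4.605 and ln(220) = 5.394; z_{0.5} = 0, z_{0.93} = 1.476.
σ = (5.394 − 4.605)/(1.476 − (0)) = 0.534.
μ = 4.605 − (0)·0.534 = 4.605.
CV = √(exp(σ²)−1) = √(exp(0.2854)−1) = 0.575.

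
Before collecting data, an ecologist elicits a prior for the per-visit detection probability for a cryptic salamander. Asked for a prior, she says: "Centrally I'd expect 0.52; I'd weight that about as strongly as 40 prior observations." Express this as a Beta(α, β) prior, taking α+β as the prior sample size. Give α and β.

α = 20.8, β = 19.2

Under the effective-sample-size interpretation, Beta(α, β) has prior mean α/(α+β) and prior sample size α+β.
So α+β = 40 and α/(α+β) = 0.52, giving α = 0.52·40 = 20.8 and β = 40 − 20.8 = 19.2.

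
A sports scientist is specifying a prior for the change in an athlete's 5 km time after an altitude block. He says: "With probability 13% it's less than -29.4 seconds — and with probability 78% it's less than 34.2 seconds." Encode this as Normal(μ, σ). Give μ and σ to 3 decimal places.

The p-quantile of Normal(μ,σ) is μ + z_p·σ, with z_{0.13} = -1.126 and z_{0.78} = 0.7722.
Eliminate σ: μ = (z₂·x₁ − z₁·x₂)/(z₂ − z₁) = (0.7722·-29.4 − (-1.126)·34.2)/1.899 = 8.333.
Then σ = (x₂ − x₁)/(z₂ − z₁) = (34.2 − -29.4)/1.899 = 33.499.

μ = 8.333, σ = 33.499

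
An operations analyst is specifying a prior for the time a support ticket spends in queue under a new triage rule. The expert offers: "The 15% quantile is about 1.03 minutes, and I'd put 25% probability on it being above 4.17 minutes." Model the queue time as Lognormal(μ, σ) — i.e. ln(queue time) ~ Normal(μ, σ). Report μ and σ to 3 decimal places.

μ ≈ 0.877, σ ≈ 0.817

If T ~ Lognormal(μ,σ) then ln T ~ Normal(μ,σ), so the p-quantile of ln T is μ + z_p·σ.
ln(1.03) = 0.02956 and ln(4.17) = 1.428; z_{0.15} = -1.036, z_{0.75} = 0.6745.
σ = (1.428 − 0.02956)/(0.6745 − (-1.036)) = 0.817.
μ = 0.02956 − (-1.036)·0.817 = 0.877.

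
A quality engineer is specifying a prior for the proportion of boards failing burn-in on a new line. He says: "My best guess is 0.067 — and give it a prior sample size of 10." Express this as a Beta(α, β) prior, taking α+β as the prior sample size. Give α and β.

α = 0.67, β = 9.33

Under the effective-sample-size interpretation, Beta(α, β) has prior mean α/(α+β) and prior sample size α+β.
So α+β = 10 and α/(α+β) = 0.067, giving α = 0.067·10 = 0.67 and β = 10 − 0.67 = 9.33.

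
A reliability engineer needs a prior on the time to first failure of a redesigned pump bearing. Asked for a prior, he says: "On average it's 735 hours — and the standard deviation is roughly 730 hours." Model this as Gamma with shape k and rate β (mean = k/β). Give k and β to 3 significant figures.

k ≈ 1.01, β ≈ 0.00138

For Gamma(k, rate β): mean = k/β, variance = k/β², so CV = 1/√k.
CV = SD/mean = 730/735 = 0.9932, hence k = 1/CV² = 1.01.
Then β = k/mean = 1.01/735 = 0.00138.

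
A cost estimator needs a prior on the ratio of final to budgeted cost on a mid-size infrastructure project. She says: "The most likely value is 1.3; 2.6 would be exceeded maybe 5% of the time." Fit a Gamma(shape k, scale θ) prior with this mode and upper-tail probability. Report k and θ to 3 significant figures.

Gamma(k,θ) with k>1 has mode (k−1)θ, so θ = 1.3/(k−1).
Need P(X < 2.6) = 0.95 with θ tied to k this way. Start at k = 2, θ = 1.3: P(X<2.6) ≈ 0.594.
Too low — raise k to concentrate. Iterating converges to k ≈ 6.77.
Then θ = 1.3/(6.77−1) ≈ 0.225.

k ≈ 6.77, θ ≈ 0.225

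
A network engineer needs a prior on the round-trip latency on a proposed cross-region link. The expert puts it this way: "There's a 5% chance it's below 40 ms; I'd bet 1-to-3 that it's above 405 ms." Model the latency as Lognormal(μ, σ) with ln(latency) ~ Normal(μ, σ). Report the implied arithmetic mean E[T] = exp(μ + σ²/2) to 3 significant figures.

If T ~ Lognormal(μ,σ) then ln T ~ Normal(μ,σ), so the p-quantile of ln T is μ + z_p·σ.
ln(40) = 3.689 and ln(405) = 6.004; z_{0.05} = -1.645, z_{0.75} = 0.6745.
σ = (6.004 − 3.689)/(0.6745 − (-1.645)) = 0.998.
μ = 3.689 − (-1.645)·0.998 = 5.331.
E[T] = exp(μ + σ²/2) = exp(5.331 + 0.4981) = 340 ms.

E[T] ≈ 340 ms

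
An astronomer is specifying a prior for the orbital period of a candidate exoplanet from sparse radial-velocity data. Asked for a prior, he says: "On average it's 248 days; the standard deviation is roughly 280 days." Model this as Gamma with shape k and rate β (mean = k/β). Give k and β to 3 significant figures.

k ≈ 0.784, β ≈ 0.00316

For Gamma(k, rate β): mean = k/β, variance = k/β², so CV = 1/√k.
CV = SD/mean = 280/248 = 1.129, hence k = 1/CV² = 0.784.
Then β = k/mean = 0.784/248 = 0.00316.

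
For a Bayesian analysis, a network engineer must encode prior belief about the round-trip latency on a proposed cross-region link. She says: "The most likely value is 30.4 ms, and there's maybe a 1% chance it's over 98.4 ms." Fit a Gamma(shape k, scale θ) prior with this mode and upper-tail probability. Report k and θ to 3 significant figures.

k ≈ 4.2, θ ≈ 9.49

Gamma(k,θ) with k>1 has mode (k−1)θ, so θ = 30.4/(k−1).
Need P(X < 98.4) = 0.99 with θ tied to k this way. Start at k = 2, θ = 30.4: P(X<98.4) ≈ 0.834.
Too low — raise k to concentrate. Iterating converges to k ≈ 4.2.
Then θ = 30.4/(4.2−1) ≈ 9.49.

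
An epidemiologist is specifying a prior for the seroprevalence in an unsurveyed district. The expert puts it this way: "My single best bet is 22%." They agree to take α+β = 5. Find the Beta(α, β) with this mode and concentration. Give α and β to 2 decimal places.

For α,β > 1 the Beta mode is (α−1)/(α+β−2). With α+β = 5, the mode is (α−1)/3.
Set (α−1)/3 = 0.22 → α = 1 + 0.22·3 = 1.66.
β = 5 − α = 3.34.

α = 1.66, β = 3.34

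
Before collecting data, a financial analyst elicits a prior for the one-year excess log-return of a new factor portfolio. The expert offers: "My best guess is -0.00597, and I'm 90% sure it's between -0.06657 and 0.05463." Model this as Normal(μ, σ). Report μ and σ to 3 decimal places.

μ = -0.006, σ = 0.037

A symmetric 90% interval runs μ ± z·σ with z = 1.645.
Half-width = 0.0606, so σ = 0.0606/1.645 = 0.037.
μ is the stated best guess, -0.006.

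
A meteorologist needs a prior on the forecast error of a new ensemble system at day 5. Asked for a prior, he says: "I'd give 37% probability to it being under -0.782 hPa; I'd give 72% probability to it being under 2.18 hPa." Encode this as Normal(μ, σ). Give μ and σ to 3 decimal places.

For Normal(μ,σ), the p-quantile is μ + z_p·σ. Here z_{0.37} = -0.3319, z_{0.72} = 0.5828.
So -0.782 = μ − 0.3319σ and 2.18 = μ + 0.5828σ.
Subtracting: σ = (2.18 − -0.782)/(0.5828 − (-0.3319)) = 3.238.
Then μ = -0.782 − (-0.3319)·3.238 = 0.293.

μ = 0.293, σ = 3.238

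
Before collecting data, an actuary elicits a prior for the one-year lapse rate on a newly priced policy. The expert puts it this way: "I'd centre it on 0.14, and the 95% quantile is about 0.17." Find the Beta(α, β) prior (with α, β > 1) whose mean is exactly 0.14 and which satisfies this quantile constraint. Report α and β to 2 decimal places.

α ≈ 54.18, β ≈ 332.83

With mean 0.14 fixed, write α = 0.14s, β = 0.86s where s = α+β.
Need P(θ < 0.17) = 0.95 under Beta(0.14s, 0.86s). Normal approximation: (q−m)/√(m(1−m)/s) ≈ z_{0.95} = 1.64, so s ≈ 0.14·0.86·(1.64)²/(0.17−0.14)² = 361.9.
At s = 361.9: P(θ<0.17) ≈ 0.944. Adjusting to match 0.95 gives s ≈ 387.02.
So α = 0.14·387.02 ≈ 54.18, β = 0.86·387.02 ≈ 332.83.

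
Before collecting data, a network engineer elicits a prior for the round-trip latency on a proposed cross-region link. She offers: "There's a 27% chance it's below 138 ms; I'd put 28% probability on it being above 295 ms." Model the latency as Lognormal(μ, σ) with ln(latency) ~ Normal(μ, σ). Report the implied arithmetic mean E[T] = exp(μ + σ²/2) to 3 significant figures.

If T ~ Lognormal(μ,σ) then ln T ~ Normal(μ,σ), so the p-quantile of ln T is μ + z_p·σ.
ln(138) = 4.927 and ln(295) = 5.687; z_{0.27} = -0.6128, z_{0.72} = 0.5828.
σ = (5.687 − 4.927)/(0.5828 − (-0.6128)) = 0.635.
μ = 4.927 − (-0.6128)·0.635 = 5.317.
E[T] = exp(μ + σ²/2) = exp(5.317 + 0.2019) = 249 ms.

E[T] ≈ 249 ms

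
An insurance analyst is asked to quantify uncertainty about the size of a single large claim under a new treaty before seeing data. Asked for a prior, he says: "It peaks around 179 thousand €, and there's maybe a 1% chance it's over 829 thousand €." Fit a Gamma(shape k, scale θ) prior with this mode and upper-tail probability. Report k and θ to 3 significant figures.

k ≈ 2.71, θ ≈ 105

Gamma(k,θ) with k>1 has mode (k−1)θ, so θ = 179/(k−1).
Need P(X < 829) = 0.99 with θ tied to k this way. Start at k = 2, θ = 179: P(X<829) ≈ 0.945.
Too low — raise k to concentrate. Iterating converges to k ≈ 2.71.
Then θ = 179/(2.71−1) ≈ 105.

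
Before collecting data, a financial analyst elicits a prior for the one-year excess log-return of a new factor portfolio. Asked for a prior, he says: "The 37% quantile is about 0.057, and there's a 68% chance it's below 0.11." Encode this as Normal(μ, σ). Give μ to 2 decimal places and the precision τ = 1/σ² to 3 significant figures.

μ = 0.08, τ = 228

For Normal(μ,σ), the p-quantile is μ + z_p·σ. Here z_{0.37} = -0.3319, z_{0.68} = 0.4677.
So 0.057 = μ − 0.3319σ and 0.11 = μ + 0.4677σ.
Subtracting: σ = (0.11 − 0.057)/(0.4677 − (-0.3319)) = 0.07.
Then μ = 0.057 − (-0.3319)·0.07 = 0.08.
Precision τ = 1/σ² = 1/0.06629² = 228.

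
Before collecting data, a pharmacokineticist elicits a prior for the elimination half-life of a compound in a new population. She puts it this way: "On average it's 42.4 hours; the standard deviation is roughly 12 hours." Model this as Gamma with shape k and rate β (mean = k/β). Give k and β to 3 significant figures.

k ≈ 12.5, β ≈ 0.294

For Gamma(k, rate β): mean = k/β, variance = k/β², so CV = 1/√k.
CV = SD/mean = 12/42.4 = 0.283, hence k = 1/CV² = 12.5.
Then β = k/mean = 12.5/42.4 = 0.294.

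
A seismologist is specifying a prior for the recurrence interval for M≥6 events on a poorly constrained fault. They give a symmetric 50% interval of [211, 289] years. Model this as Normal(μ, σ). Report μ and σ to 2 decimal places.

A symmetric 50% interval runs μ ± z·σ with z = 0.6745.
Half-width = 39, so σ = 39/0.6745 = 57.82.
μ is the interval midpoint, 250.00.

μ = 250.00, σ = 57.82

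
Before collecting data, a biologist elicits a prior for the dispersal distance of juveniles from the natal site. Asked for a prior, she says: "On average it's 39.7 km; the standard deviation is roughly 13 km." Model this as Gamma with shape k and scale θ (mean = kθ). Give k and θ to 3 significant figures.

k ≈ 9.33, θ ≈ 4.26

For Gamma(k, scale θ): mean = kθ, variance = kθ², so CV = 1/√k.
CV = SD/mean = 13/39.7 = 0.3275, hence k = 1/CV² = 9.33.
Then θ = mean/k = 39.7/9.33 = 4.26.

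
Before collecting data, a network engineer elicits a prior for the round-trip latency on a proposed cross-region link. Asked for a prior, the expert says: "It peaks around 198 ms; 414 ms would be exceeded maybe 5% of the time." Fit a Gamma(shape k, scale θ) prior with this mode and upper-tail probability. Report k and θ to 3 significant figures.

k ≈ 6.08, θ ≈ 39

Gamma(k,θ) with k>1 has mode (k−1)θ, so θ = 198/(k−1).
Need P(X < 414) = 0.95 with θ tied to k this way. Start at k = 2, θ = 198: P(X<414) ≈ 0.618.
Too low — raise k to concentrate. Iterating converges to k ≈ 6.08.
Then θ = 198/(6.08−1) ≈ 39.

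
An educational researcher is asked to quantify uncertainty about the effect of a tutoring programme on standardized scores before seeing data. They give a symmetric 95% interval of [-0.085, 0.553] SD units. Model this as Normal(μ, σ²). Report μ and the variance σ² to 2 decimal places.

A symmetric 95% interval runs μ ± z·σ with z = 1.96.
Half-width = 0.319, so σ = 0.319/1.96 = 0.163 and σ² = 0.03.
μ is the interval midpoint, 0.23.

μ = 0.23, σ² = 0.03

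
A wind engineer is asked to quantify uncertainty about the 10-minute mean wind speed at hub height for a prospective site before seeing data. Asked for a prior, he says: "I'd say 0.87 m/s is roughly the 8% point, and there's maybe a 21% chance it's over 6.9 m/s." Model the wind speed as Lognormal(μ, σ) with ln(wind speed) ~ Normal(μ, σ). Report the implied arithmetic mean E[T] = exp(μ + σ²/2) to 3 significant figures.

E[T] ≈ 5.03 m/s

If T ~ Lognormal(μ,σ) then ln T ~ Normal(μ,σ), so the p-quantile of ln T is μ + z_p·σ.
ln(0.87) = -0.1393 and ln(6.9) = 1.932; z_{0.08} = -1.405, z_{0.79} = 0.8064.
σ = (1.932 − -0.1393)/(0.8064 − (-1.405)) = 0.936.
μ = -0.1393 − (-1.405)·0.936 = 1.176.
E[T] = exp(μ + σ²/2) = exp(1.176 + 0.4384) = 5.03 m/s.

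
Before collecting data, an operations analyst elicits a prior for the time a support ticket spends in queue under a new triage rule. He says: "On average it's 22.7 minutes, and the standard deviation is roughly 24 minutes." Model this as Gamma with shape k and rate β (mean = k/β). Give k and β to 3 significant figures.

k ≈ 0.895, β ≈ 0.0394

For Gamma(k, rate β): mean = k/β, variance = k/β², so CV = 1/√k.
CV = SD/mean = 24/22.7 = 1.057, hence k = 1/CV² = 0.895.
Then β = k/mean = 0.895/22.7 = 0.0394.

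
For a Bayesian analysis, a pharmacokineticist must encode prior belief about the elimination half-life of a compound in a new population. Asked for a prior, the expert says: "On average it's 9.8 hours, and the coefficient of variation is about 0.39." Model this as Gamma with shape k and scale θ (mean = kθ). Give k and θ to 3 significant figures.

For Gamma(k, scale θ): mean = kθ, variance = kθ², so CV = 1/√k.
CV = 0.39, hence k = 1/CV² = 6.57.
Then θ = mean/k = 9.8/6.57 = 1.49.

k ≈ 6.57, θ ≈ 1.49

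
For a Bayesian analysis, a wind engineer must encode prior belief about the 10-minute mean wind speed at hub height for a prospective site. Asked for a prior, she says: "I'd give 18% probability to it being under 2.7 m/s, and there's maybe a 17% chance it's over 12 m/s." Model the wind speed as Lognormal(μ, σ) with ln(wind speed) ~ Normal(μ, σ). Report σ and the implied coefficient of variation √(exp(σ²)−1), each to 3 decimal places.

σ ≈ 0.798, CV ≈ 0.943

If T ~ Lognormal(μ,σ) then ln T ~ Normal(μ,σ), so the p-quantile of ln T is μ + z_p·σ.
ln(2.7) = 0.9933 and ln(12) = 2.485; z_{0.18} = -0.9154, z_{0.83} = 0.9542.
σ = (2.485 − 0.9933)/(0.9542 − (-0.9154)) = 0.798.
μ = 0.9933 − (-0.9154)·0.798 = 1.724.
CV = √(exp(σ²)−1) = √(exp(0.6366)−1) = 0.943.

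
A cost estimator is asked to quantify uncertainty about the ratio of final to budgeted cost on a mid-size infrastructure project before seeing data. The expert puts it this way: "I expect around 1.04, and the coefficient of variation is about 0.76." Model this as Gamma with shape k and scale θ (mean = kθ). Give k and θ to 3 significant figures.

k ≈ 1.73, θ ≈ 0.601

For Gamma(k, scale θ): mean = kθ, variance = kθ², so CV = 1/√k.
CV = 0.76, hence k = 1/CV² = 1.73.
Then θ = mean/k = 1.04/1.73 = 0.601.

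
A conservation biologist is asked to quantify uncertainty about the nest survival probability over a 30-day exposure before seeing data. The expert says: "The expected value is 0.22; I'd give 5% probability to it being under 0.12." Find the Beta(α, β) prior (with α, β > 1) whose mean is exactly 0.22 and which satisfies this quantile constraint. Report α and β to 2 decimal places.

α ≈ 8.40, β ≈ 29.77

With mean 0.22 fixed, write α = 0.22s, β = 0.78s where s = α+β.
Need P(θ < 0.12) = 0.05 under Beta(0.22s, 0.78s). Normal approximation: (q−m)/√(m(1−m)/s) ≈ z_{0.05} = -1.64, so s ≈ 0.22·0.78·(-1.64)²/(0.12−0.22)² = 46.4.
At s = 46.4: P(θ<0.12) ≈ 0.034. Adjusting to match 0.05 gives s ≈ 38.17.
So α = 0.22·38.17 ≈ 8.40, β = 0.78·38.17 ≈ 29.77.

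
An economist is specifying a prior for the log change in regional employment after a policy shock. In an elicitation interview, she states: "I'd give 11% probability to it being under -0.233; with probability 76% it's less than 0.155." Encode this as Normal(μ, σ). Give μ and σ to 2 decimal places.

The p-quantile of Normal(μ,σ) is μ + z_p·σ, with z_{0.11} = -1.227 and z_{0.76} = 0.7063.
Eliminate σ: μ = (z₂·x₁ − z₁·x₂)/(z₂ − z₁) = (0.7063·-0.233 − (-1.227)·0.155)/1.933 = 0.01.
Then σ = (x₂ − x₁)/(z₂ − z₁) = (0.155 − -0.233)/1.933 = 0.20.

μ = 0.01, σ = 0.20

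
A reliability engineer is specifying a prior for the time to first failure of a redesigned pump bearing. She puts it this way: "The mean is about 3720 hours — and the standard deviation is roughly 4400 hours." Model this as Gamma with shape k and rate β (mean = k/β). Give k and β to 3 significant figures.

For Gamma(k, rate β): mean = k/β, variance = k/β², so CV = 1/√k.
CV = SD/mean = 4400/3720 = 1.183, hence k = 1/CV² = 0.715.
Then β = k/mean = 0.715/3720 = 0.000192.

k ≈ 0.715, β ≈ 0.000192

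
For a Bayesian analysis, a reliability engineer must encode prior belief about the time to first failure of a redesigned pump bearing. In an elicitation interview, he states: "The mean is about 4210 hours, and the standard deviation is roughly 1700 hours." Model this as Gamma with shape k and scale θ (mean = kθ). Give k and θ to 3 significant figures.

k ≈ 6.13, θ ≈ 686

For Gamma(k, scale θ): mean = kθ, variance = kθ², so CV = 1/√k.
CV = SD/mean = 1700/4210 = 0.4038, hence k = 1/CV² = 6.13.
Then θ = mean/k = 4210/6.13 = 686.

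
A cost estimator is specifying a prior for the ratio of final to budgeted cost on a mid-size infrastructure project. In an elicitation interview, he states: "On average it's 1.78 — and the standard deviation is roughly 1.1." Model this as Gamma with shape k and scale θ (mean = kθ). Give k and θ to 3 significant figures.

For Gamma(k, scale θ): mean = kθ, variance = kθ², so CV = 1/√k.
CV = SD/mean = 1.1/1.78 = 0.618, hence k = 1/CV² = 2.62.
Then θ = mean/k = 1.78/2.62 = 0.68.

k ≈ 2.62, θ ≈ 0.68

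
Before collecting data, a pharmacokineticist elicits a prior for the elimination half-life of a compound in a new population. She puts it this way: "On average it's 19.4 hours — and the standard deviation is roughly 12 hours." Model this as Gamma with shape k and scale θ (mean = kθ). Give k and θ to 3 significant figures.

k ≈ 2.61, θ ≈ 7.42

For Gamma(k, scale θ): mean = kθ, variance = kθ², so CV = 1/√k.
CV = SD/mean = 12/19.4 = 0.6186, hence k = 1/CV² = 2.61.
Then θ = mean/k = 19.4/2.61 = 7.42.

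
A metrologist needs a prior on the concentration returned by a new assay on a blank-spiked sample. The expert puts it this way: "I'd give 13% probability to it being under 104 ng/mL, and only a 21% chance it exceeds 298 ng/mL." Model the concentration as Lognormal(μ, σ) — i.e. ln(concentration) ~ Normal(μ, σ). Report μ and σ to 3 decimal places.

If T ~ Lognormal(μ,σ) then ln T ~ Normal(μ,σ), so the p-quantile of ln T is μ + z_p·σ.
ln(104) = 4.644 and ln(298) = 5.697; z_{0.13} = -1.126, z_{0.79} = 0.8064.
σ = (5.697 − 4.644)/(0.8064 − (-1.126)) = 0.545.
μ = 4.644 − (-1.126)·0.545 = 5.258.

μ ≈ 5.258, σ ≈ 0.545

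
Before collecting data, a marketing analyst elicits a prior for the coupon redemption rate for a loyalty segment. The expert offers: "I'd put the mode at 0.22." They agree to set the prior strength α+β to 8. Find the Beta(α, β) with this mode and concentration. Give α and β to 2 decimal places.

For α,β > 1 the Beta mode is (α−1)/(α+β−2). With α+β = 8, the mode is (α−1)/6.
Set (α−1)/6 = 0.22 → α = 1 + 0.22·6 = 2.32.
β = 8 − α = 5.68.

α = 2.32, β = 5.68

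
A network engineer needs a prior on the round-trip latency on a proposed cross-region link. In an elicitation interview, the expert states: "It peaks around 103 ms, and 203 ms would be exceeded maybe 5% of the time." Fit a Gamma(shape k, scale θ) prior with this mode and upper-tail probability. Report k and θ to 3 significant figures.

Gamma(k,θ) with k>1 has mode (k−1)θ, so θ = 103/(k−1).
Need P(X < 203) = 0.95 with θ tied to k this way. Start at k = 2, θ = 103: P(X<203) ≈ 0.586.
Too low — raise k to concentrate. Iterating converges to k ≈ 7.03.
Then θ = 103/(7.03−1) ≈ 17.1.

k ≈ 7.03, θ ≈ 17.1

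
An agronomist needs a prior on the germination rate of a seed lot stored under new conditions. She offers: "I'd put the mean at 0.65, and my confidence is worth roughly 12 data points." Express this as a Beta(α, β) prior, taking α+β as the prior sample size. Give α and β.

Under the effective-sample-size interpretation, Beta(α, β) has prior mean α/(α+β) and prior sample size α+β.
So α+β = 12 and α/(α+β) = 0.65, giving α = 0.65·12 = 7.8 and β = 12 − 7.8 = 4.2.

α = 7.8, β = 4.2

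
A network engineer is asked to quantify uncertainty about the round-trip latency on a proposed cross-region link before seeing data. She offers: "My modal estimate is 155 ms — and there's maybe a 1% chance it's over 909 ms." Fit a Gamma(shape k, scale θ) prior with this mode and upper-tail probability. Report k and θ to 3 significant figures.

k ≈ 2.19, θ ≈ 130

Gamma(k,θ) with k>1 has mode (k−1)θ, so θ = 155/(k−1).
Need P(X < 909) = 0.99 with θ tied to k this way. Start at k = 2, θ = 155: P(X<909) ≈ 0.981.
Too low — raise k to concentrate. Iterating converges to k ≈ 2.19.
Then θ = 155/(2.19−1) ≈ 130.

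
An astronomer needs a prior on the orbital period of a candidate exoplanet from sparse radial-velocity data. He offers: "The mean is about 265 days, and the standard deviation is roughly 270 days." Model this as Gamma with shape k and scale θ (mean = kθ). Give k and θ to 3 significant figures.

k ≈ 0.963, θ ≈ 275

For Gamma(k, scale θ): mean = kθ, variance = kθ², so CV = 1/√k.
CV = SD/mean = 270/265 = 1.019, hence k = 1/CV² = 0.963.
Then θ = mean/k = 265/0.963 = 275.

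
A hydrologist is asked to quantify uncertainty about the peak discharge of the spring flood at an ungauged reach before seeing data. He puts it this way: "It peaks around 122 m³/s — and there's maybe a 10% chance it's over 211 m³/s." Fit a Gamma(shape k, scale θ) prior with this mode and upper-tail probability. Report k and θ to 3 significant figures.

k ≈ 7.32, θ ≈ 19.3

Gamma(k,θ) with k>1 has mode (k−1)θ, so θ = 122/(k−1).
Need P(X < 211) = 0.9 with θ tied to k this way. Start at k = 2, θ = 122: P(X<211) ≈ 0.516.
Too low — raise k to concentrate. Iterating converges to k ≈ 7.32.
Then θ = 122/(7.32−1) ≈ 19.3.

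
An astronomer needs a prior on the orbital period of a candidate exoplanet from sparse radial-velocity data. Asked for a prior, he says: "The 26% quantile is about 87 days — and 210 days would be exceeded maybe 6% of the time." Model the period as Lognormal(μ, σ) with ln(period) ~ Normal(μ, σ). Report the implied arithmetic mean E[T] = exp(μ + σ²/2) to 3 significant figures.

E[T] ≈ 122 days

If T ~ Lognormal(μ,σ) then ln T ~ Normal(μ,σ), so the p-quantile of ln T is μ + z_p·σ.
ln(87) = 4.466 and ln(210) = 5.347; z_{0.26} = -0.6433, z_{0.94} = 1.555.
σ = (5.347 − 4.466)/(1.555 − (-0.6433)) = 0.401.
μ = 4.466 − (-0.6433)·0.401 = 4.724.
E[T] = exp(μ + σ²/2) = exp(4.724 + 0.0804) = 122 days.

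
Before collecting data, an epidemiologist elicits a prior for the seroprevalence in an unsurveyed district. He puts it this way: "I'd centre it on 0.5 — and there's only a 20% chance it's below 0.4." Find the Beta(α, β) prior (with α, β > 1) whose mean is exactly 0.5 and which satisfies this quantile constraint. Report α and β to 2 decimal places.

With mean 0.5 fixed, write α = 0.5s, β = 0.5s where s = α+β.
Need P(θ < 0.4) = 0.2 under Beta(0.5s, 0.5s). Normal approximation: (q−m)/√(m(1−m)/s) ≈ z_{0.2} = -0.842, so s ≈ 0.5·0.5·(-0.842)²/(0.4−0.5)² = 17.7.
At s = 17.7: P(θ<0.4) ≈ 0.201. Adjusting to match 0.2 gives s ≈ 17.84.
So α = 0.5·17.84 ≈ 8.92, β = 0.5·17.84 ≈ 8.92.

α ≈ 8.92, β ≈ 8.92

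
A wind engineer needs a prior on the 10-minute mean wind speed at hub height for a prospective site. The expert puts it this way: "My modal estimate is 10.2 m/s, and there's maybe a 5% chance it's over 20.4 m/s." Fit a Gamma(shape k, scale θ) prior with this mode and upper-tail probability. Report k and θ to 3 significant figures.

k ≈ 6.77, θ ≈ 1.77

Gamma(k,θ) with k>1 has mode (k−1)θ, so θ = 10.2/(k−1).
Need P(X < 20.4) = 0.95 with θ tied to k this way. Start at k = 2, θ = 10.2: P(X<20.4) ≈ 0.594.
Too low — raise k to concentrate. Iterating converges to k ≈ 6.77.
Then θ = 10.2/(6.77−1) ≈ 1.77.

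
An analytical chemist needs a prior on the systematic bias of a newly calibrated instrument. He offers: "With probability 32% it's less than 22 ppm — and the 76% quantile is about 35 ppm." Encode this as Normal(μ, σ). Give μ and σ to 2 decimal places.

μ = 27.18, σ = 11.07

The p-quantile of Normal(μ,σ) is μ + z_p·σ, with z_{0.32} = -0.4677 and z_{0.76} = 0.7063.
Eliminate σ: μ = (z₂·x₁ − z₁·x₂)/(z₂ − z₁) = (0.7063·22 − (-0.4677)·35)/1.174 = 27.18.
Then σ = (x₂ − x₁)/(z₂ − z₁) = (35 − 22)/1.174 = 11.07.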